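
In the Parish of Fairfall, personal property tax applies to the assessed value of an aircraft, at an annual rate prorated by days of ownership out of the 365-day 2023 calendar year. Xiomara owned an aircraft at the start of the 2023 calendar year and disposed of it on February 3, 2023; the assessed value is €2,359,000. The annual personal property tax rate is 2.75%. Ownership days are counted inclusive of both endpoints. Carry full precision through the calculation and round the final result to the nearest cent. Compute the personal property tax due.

€6,042.92

Days held (January 1 – February 3, 2023): 34 out of 365
Tax = €2,359,000 × 2.75% × 34/365 = €6,042.9178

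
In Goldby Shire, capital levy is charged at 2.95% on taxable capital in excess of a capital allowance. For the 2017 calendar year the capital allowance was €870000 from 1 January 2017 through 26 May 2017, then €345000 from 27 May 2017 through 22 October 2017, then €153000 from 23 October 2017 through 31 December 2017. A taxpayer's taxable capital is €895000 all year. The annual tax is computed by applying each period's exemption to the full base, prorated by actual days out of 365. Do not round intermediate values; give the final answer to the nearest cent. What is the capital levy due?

€11116.25

1 January – 26 May 2017: 146 days, exemption €870000 → (€895000 − €870000) × 2.95% × 146/365 = €295.0000
27 May – 22 October 2017: 149 days, exemption €345000 → (€895000 − €345000) × 2.95% × 149/365 = €6623.3562
23 October – 31 December 2017: 70 days, exemption €153000 → (€895000 − €153000) × 2.95% × 70/365 = €4197.8904
Total = €11116.2466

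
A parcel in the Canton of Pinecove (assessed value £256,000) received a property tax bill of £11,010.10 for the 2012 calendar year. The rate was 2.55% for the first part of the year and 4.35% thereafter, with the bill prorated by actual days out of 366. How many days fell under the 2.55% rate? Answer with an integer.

Let d = days at the first rate; then 366 − d days at the second rate.
£256,000 × [2.55%·d + 4.35%·(366−d)] / 366 = £11,010.10
Solving gives d = 10, so the new rate took effect on 11 January 2012.

10 days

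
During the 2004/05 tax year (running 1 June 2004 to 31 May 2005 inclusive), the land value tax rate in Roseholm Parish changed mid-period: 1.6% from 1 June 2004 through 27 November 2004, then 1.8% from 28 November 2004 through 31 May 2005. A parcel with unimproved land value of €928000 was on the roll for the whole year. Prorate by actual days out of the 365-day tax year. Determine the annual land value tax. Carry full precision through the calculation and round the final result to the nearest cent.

€15788.71

1 June – 27 November 2004: 180 days at 1.6% → €928000 × 1.6% × 180/365 = €7322.3014
28 November 2004 – 31 May 2005: 185 days at 1.8% → €928000 × 1.8% × 185/365 = €8466.4110
Total = €15788.7123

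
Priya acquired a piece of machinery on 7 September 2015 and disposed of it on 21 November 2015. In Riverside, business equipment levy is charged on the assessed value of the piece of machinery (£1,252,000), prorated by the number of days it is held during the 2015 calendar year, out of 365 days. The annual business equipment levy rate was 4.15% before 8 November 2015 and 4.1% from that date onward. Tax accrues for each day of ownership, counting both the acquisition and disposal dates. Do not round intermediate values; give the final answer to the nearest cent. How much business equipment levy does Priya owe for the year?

£10,794.64

7 September – 7 November 2015: 62 days at 4.15% → £1,252,000 × 4.15% × 62/365 = £8,825.7425
8 November – 21 November 2015: 14 days at 4.1% → £1,252,000 × 4.1% × 14/365 = £1,968.8986
Total = £10,794.6411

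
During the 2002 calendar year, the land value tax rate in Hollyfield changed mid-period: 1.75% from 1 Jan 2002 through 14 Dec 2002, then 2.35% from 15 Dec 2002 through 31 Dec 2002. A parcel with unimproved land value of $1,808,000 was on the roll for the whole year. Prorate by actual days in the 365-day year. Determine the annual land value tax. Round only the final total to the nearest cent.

$32,145.25

1 Jan – 14 Dec 2002: 348 days at 1.75% → $1,808,000 × 1.75% × 348/365 = $30,166.3562
15 Dec – 31 Dec 2002: 17 days at 2.35% → $1,808,000 × 2.35% × 17/365 = $1,978.8932
Total = $32,145.2493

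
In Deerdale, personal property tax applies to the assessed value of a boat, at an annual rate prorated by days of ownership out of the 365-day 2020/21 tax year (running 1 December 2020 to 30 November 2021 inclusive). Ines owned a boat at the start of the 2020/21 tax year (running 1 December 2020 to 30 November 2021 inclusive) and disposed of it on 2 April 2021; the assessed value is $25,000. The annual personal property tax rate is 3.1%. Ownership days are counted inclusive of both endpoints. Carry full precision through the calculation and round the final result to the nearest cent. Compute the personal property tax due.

$261.16

Days held (1 December 2020 – 2 April 2021): 123 out of 365
Tax = $25,000 × 3.1% × 123/365 = $261.1644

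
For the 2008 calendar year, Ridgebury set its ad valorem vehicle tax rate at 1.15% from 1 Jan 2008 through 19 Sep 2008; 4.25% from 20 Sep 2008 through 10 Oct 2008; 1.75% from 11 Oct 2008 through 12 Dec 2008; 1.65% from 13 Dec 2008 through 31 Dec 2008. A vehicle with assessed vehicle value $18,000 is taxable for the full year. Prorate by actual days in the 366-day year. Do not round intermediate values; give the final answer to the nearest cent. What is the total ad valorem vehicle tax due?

1 Jan – 19 Sep 2008: 263 days at 1.15% → $18,000 × 1.15% × 263/366 = $148.7459
20 Sep – 10 Oct 2008: 21 days at 4.25% → $18,000 × 4.25% × 21/366 = $43.8934
11 Oct – 12 Dec 2008: 63 days at 1.75% → $18,000 × 1.75% × 63/366 = $54.2213
13 Dec – 31 Dec 2008: 19 days at 1.65% → $18,000 × 1.65% × 19/366 = $15.4180
Total = $262.2787

$262.28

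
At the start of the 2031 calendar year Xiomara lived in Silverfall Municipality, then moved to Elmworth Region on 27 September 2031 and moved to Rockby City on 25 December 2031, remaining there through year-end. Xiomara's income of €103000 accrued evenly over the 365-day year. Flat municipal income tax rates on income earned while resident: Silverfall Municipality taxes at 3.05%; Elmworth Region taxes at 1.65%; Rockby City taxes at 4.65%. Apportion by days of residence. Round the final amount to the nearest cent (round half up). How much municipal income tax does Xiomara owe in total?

Silverfall Municipality, 1 January – 26 September 2031: 269 days → €103000 × 3.05% × 269/365 = €2315.2425
Elmworth Region, 27 September – 24 December 2031: 89 days → €103000 × 1.65% × 89/365 = €414.3986
Rockby City, 25 December – 31 December 2031: 7 days → €103000 × 4.65% × 7/365 = €91.8534
Total = €2821.4945

€2821.49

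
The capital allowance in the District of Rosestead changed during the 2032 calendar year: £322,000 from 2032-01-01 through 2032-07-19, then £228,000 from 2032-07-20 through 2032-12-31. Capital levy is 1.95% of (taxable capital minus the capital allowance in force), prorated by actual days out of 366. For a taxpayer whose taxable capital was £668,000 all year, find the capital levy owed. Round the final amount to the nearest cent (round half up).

2032-01-01 to 2032-07-19: 201 days, exemption £322,000 → (£668,000 − £322,000) × 1.95% × 201/366 = £3,705.3197
2032-07-20 to 2032-12-31: 165 days, exemption £228,000 → (£668,000 − £228,000) × 1.95% × 165/366 = £3,868.0328
Total = £7,573.3525

£7,573.35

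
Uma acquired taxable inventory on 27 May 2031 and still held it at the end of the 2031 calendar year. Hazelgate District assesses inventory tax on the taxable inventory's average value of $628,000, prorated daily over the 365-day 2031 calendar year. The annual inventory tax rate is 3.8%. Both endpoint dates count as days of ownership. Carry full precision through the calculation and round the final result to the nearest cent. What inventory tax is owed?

Days held (27 May – 31 Dec 2031): 219 out of 365
Tax = $628,000 × 3.8% × 219/365 = $14,318.4000

$14,318.40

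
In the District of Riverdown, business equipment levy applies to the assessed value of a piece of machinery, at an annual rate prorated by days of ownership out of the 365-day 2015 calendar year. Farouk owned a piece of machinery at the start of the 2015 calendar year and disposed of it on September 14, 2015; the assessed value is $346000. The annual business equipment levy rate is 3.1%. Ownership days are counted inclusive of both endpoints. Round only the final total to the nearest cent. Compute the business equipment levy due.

Days held (January 1 – September 14, 2015): 257 out of 365
Tax = $346000 × 3.1% × 257/365 = $7552.2795

$7552.28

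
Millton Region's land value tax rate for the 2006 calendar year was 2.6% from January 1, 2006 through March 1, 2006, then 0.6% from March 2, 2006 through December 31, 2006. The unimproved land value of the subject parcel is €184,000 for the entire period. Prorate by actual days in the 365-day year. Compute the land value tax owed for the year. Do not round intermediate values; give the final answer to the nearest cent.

January 1 – March 1, 2006: 60 days at 2.6% → €184,000 × 2.6% × 60/365 = €786.4110
March 2 – December 31, 2006: 305 days at 0.6% → €184,000 × 0.6% × 305/365 = €922.5205
Total = €1,708.9315

€1,708.93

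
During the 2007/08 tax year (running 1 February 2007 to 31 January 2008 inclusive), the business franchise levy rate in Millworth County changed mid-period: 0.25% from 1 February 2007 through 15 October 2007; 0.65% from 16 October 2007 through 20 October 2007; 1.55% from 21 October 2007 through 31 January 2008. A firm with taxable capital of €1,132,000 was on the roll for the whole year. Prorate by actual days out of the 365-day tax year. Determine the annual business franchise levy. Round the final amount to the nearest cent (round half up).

€7,044.76

1 February – 15 October 2007: 257 days at 0.25% → €1,132,000 × 0.25% × 257/365 = €1,992.6301
16 October – 20 October 2007: 5 days at 0.65% → €1,132,000 × 0.65% × 5/365 = €100.7945
21 October 2007 – 31 January 2008: 103 days at 1.55% → €1,132,000 × 1.55% × 103/365 = €4,951.3370
Total = €7,044.7616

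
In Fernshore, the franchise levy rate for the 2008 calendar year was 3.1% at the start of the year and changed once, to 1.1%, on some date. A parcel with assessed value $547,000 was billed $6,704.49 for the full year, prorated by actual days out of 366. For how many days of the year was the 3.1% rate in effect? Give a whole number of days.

Let d = days at the first rate; then 366 − d days at the second rate.
$547,000 × [3.1%·d + 1.1%·(366−d)] / 366 = $6,704.49
Solving gives d = 23, so the new rate took effect on 24 Jan 2008.

23 days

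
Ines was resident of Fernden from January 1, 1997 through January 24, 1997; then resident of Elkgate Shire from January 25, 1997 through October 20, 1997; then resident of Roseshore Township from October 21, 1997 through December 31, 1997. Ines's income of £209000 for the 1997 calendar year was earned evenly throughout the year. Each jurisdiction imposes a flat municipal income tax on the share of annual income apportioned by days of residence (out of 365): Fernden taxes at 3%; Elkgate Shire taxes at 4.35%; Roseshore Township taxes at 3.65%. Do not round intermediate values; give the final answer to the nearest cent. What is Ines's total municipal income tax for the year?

Fernden, January 1 – January 24, 1997: 24 days → £209000 × 3% × 24/365 = £412.2740
Elkgate Shire, January 25 – October 20, 1997: 269 days → £209000 × 4.35% × 269/365 = £6700.3110
Roseshore Township, October 21 – December 31, 1997: 72 days → £209000 × 3.65% × 72/365 = £1504.8000
Total = £8617.3849

£8617.38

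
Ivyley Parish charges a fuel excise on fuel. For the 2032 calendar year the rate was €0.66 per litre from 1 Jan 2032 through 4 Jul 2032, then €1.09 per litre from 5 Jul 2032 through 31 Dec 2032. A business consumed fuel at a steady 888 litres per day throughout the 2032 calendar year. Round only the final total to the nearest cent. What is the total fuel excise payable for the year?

1 Jan – 4 Jul 2032: 186 days × 888 litres/day = 165,168 litres at €0.66/litre → €109,010.88
5 Jul – 31 Dec 2032: 180 days × 888 litres/day = 159,840 litres at €1.09/litre → €174,225.60

€283,236.48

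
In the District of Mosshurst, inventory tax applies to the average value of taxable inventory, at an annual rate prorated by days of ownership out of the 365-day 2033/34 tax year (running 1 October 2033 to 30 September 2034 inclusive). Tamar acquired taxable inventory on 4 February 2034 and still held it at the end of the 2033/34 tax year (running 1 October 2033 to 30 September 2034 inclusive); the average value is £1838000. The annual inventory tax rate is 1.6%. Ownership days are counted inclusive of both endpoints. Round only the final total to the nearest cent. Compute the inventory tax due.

Days held (4 February – 30 September 2034): 239 out of 365
Tax = £1838000 × 1.6% × 239/365 = £19256.1973

£19256.20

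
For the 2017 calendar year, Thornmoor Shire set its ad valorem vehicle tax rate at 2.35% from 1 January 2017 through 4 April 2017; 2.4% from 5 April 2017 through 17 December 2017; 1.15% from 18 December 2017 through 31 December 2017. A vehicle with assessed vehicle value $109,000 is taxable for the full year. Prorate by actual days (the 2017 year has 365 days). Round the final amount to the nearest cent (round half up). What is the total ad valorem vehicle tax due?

$2,549.70

1 January – 4 April 2017: 94 days at 2.35% → $109,000 × 2.35% × 94/365 = $659.6740
5 April – 17 December 2017: 257 days at 2.4% → $109,000 × 2.4% × 257/365 = $1,841.9507
18 December – 31 December 2017: 14 days at 1.15% → $109,000 × 1.15% × 14/365 = $48.0795
Total = $2,549.7041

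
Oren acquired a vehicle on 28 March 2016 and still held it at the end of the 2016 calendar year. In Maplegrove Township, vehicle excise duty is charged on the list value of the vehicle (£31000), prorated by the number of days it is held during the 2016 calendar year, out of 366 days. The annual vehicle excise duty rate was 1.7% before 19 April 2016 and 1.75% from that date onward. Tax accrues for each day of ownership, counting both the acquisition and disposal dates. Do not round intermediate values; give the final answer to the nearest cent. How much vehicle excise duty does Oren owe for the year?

28 March – 18 April 2016: 22 days at 1.7% → £31000 × 1.7% × 22/366 = £31.6776
19 April – 31 December 2016: 257 days at 1.75% → £31000 × 1.75% × 257/366 = £380.9358
Total = £412.6134

£412.61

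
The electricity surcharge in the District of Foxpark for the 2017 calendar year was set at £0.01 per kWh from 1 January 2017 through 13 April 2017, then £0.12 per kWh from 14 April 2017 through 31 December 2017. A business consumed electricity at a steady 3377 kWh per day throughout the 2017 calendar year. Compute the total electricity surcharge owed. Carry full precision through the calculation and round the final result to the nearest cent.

£109651.19

1 January – 13 April 2017: 103 days × 3377 kWh/day = 347,831 kWh at £0.01/kWh → £3478.31
14 April – 31 December 2017: 262 days × 3377 kWh/day = 884,774 kWh at £0.12/kWh → £106172.88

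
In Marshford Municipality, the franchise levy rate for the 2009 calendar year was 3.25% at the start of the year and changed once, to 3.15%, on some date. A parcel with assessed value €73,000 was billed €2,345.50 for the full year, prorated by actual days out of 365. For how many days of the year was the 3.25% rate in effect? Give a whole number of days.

230 days

Let d = days at the first rate; then 365 − d days at the second rate.
€73,000 × [3.25%·d + 3.15%·(365−d)] / 365 = €2,345.50
Solving gives d = 230, so the new rate took effect on August 19, 2009.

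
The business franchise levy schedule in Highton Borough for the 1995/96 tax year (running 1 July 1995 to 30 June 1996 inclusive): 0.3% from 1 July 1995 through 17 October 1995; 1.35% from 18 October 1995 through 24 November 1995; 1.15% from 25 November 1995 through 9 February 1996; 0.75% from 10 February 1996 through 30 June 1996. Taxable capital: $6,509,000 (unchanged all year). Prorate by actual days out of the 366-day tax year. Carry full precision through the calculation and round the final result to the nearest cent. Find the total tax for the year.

1 July – 17 October 1995: 109 days at 0.3% → $6,509,000 × 0.3% × 109/366 = $5,815.4180
18 October – 24 November 1995: 38 days at 1.35% → $6,509,000 × 1.35% × 38/366 = $9,123.2705
25 November 1995 – 9 February 1996: 77 days at 1.15% → $6,509,000 × 1.15% × 77/366 = $15,747.8675
10 February – 30 June 1996: 142 days at 0.75% → $6,509,000 × 0.75% × 142/366 = $18,940.1230
Total = $49,626.6790

$49,626.68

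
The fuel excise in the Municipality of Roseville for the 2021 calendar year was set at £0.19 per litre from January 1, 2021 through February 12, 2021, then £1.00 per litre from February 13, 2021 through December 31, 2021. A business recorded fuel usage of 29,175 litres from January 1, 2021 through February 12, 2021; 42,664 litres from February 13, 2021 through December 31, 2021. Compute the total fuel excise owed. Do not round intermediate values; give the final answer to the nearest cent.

£48207.25

January 1 – February 12, 2021: 29,175 litres at £0.19/litre → £5543.25
February 13 – December 31, 2021: 42,664 litres at £1.00/litre → £42664.00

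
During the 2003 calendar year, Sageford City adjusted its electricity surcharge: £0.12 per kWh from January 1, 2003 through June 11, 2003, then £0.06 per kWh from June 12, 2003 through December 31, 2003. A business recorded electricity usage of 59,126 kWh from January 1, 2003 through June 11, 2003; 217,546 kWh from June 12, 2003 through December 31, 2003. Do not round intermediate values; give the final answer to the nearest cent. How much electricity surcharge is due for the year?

January 1 – June 11, 2003: 59,126 kWh at £0.12/kWh → £7095.12
June 12 – December 31, 2003: 217,546 kWh at £0.06/kWh → £13052.76

£20147.88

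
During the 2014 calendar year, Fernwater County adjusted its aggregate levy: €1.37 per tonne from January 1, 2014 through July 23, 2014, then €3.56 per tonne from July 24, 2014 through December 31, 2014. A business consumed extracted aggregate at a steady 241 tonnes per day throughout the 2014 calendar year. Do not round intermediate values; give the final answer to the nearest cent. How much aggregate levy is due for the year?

€205,486.24

January 1 – July 23, 2014: 204 days × 241 tonnes/day = 49,164 tonnes at €1.37/tonne → €67,354.68
July 24 – December 31, 2014: 161 days × 241 tonnes/day = 38,801 tonnes at €3.56/tonne → €138,131.56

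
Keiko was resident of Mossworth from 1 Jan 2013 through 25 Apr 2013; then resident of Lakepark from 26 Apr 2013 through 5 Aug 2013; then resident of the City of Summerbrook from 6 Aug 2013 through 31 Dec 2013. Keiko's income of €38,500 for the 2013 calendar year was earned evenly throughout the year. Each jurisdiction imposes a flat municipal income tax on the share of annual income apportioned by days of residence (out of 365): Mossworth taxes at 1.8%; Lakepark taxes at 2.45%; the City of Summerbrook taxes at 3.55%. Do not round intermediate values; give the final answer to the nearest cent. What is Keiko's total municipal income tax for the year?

€1,036.12

Mossworth, 1 Jan – 25 Apr 2013: 115 days → €38,500 × 1.8% × 115/365 = €218.3425
Lakepark, 26 Apr – 5 Aug 2013: 102 days → €38,500 × 2.45% × 102/365 = €263.5932
The City of Summerbrook, 6 Aug – 31 Dec 2013: 148 days → €38,500 × 3.55% × 148/365 = €554.1890
Total = €1,036.1247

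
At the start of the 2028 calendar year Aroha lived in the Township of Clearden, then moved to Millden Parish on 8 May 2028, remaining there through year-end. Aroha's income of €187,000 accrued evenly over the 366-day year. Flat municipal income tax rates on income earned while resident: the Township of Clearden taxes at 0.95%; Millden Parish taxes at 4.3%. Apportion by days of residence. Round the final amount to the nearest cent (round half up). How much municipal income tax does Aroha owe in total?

The Township of Clearden, 1 January – 7 May 2028: 128 days → €187,000 × 0.95% × 128/366 = €621.2896
Millden Parish, 8 May – 31 December 2028: 238 days → €187,000 × 4.3% × 238/366 = €5,228.8470
Total = €5,850.1366

€5,850.14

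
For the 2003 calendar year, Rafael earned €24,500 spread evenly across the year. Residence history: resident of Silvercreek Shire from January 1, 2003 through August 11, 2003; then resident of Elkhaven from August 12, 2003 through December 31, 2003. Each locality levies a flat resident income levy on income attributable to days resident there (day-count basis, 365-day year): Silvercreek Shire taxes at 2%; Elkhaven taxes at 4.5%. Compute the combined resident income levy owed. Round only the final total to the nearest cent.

€728.29

Silvercreek Shire, January 1 – August 11, 2003: 223 days → €24,500 × 2% × 223/365 = €299.3699
Elkhaven, August 12 – December 31, 2003: 142 days → €24,500 × 4.5% × 142/365 = €428.9178
Total = €728.2877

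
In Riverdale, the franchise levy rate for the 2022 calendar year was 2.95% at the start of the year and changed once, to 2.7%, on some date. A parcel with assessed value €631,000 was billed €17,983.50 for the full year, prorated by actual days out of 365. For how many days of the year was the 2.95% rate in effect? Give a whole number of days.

Let d = days at the first rate; then 365 − d days at the second rate.
€631,000 × [2.95%·d + 2.7%·(365−d)] / 365 = €17,983.50
Solving gives d = 219, so the new rate took effect on 8 Aug 2022.

219 days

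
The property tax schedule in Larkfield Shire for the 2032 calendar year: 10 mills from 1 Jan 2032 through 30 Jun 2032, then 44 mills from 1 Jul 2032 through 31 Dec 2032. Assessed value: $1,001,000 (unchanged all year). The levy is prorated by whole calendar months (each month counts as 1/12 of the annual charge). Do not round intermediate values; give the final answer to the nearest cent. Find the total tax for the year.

1 Jan – 30 Jun 2032: 6 months at 10 mills → $1,001,000 × 1% × 6/12 = $5,005.0000
1 Jul – 31 Dec 2032: 6 months at 44 mills → $1,001,000 × 4.4% × 6/12 = $22,022.0000
Total = $27,027.0000

$27,027.00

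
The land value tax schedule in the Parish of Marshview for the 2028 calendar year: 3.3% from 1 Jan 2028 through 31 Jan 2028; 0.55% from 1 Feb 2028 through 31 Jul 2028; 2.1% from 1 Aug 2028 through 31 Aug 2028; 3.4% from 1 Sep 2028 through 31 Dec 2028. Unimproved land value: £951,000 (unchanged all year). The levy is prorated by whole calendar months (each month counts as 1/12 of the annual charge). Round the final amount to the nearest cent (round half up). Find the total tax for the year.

1 Jan – 31 Jan 2028: 1 month at 3.3% → £951,000 × 3.3% × 1/12 = £2,615.2500
1 Feb – 31 Jul 2028: 6 months at 0.55% → £951,000 × 0.55% × 6/12 = £2,615.2500
1 Aug – 31 Aug 2028: 1 month at 2.1% → £951,000 × 2.1% × 1/12 = £1,664.2500
1 Sep – 31 Dec 2028: 4 months at 3.4% → £951,000 × 3.4% × 4/12 = £10,778.0000
Total = £17,672.7500

£17,672.75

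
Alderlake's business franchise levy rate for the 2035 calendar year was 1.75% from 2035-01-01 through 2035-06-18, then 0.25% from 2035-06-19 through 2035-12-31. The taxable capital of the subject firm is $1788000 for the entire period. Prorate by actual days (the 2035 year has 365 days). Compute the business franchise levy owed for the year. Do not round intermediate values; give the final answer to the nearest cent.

$16888.03

2035-01-01 to 2035-06-18: 169 days at 1.75% → $1788000 × 1.75% × 169/365 = $14487.6986
2035-06-19 to 2035-12-31: 196 days at 0.25% → $1788000 × 0.25% × 196/365 = $2400.3288
Total = $16888.0274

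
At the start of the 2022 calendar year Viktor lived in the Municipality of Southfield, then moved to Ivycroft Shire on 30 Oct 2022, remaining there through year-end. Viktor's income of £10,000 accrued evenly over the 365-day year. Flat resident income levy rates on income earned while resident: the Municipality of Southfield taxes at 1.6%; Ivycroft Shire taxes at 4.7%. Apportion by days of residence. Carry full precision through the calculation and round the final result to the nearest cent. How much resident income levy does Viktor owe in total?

The Municipality of Southfield, 1 Jan – 29 Oct 2022: 302 days → £10,000 × 1.6% × 302/365 = £132.3836
Ivycroft Shire, 30 Oct – 31 Dec 2022: 63 days → £10,000 × 4.7% × 63/365 = £81.1233
Total = £213.5068

£213.51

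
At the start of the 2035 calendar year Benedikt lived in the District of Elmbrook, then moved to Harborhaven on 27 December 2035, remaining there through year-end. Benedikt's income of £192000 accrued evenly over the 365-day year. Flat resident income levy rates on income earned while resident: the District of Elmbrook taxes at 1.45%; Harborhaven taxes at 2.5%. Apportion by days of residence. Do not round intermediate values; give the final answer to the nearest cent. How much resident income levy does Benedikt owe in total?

£2811.62

The District of Elmbrook, 1 January – 26 December 2035: 360 days → £192000 × 1.45% × 360/365 = £2745.8630
Harborhaven, 27 December – 31 December 2035: 5 days → £192000 × 2.5% × 5/365 = £65.7534
Total = £2811.6164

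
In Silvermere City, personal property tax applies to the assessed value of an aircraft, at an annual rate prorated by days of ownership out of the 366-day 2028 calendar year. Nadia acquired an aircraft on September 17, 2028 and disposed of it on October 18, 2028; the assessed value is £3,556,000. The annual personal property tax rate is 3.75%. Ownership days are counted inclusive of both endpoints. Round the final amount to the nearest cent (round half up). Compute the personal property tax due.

£11,659.02

Days held (September 17 – October 18, 2028): 32 out of 366
Tax = £3,556,000 × 3.75% × 32/366 = £11,659.0164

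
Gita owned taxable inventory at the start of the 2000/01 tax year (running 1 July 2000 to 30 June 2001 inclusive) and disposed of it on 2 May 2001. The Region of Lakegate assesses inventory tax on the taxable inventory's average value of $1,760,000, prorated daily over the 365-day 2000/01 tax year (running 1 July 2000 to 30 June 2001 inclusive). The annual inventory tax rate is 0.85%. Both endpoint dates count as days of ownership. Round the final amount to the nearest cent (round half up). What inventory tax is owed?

Days held (1 July 2000 – 2 May 2001): 306 out of 365
Tax = $1,760,000 × 0.85% × 306/365 = $12,541.8082

$12,541.81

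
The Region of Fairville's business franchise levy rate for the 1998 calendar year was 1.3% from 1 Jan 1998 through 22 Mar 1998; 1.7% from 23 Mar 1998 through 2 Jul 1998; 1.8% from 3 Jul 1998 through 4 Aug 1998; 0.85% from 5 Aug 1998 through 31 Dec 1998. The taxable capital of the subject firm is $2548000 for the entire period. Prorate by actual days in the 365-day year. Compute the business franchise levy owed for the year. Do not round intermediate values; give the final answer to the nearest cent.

1 Jan – 22 Mar 1998: 81 days at 1.3% → $2548000 × 1.3% × 81/365 = $7350.8055
23 Mar – 2 Jul 1998: 102 days at 1.7% → $2548000 × 1.7% × 102/365 = $12104.7452
3 Jul – 4 Aug 1998: 33 days at 1.8% → $2548000 × 1.8% × 33/365 = $4146.6082
5 Aug – 31 Dec 1998: 149 days at 0.85% → $2548000 × 0.85% × 149/365 = $8841.2110
Total = $32443.3699

$32443.37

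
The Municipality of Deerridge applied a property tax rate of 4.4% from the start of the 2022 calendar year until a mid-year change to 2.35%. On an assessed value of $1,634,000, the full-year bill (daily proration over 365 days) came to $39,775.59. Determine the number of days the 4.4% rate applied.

Let d = days at the first rate; then 365 − d days at the second rate.
$1,634,000 × [4.4%·d + 2.35%·(365−d)] / 365 = $39,775.59
Solving gives d = 15, so the new rate took effect on 16 Jan 2022.

15 days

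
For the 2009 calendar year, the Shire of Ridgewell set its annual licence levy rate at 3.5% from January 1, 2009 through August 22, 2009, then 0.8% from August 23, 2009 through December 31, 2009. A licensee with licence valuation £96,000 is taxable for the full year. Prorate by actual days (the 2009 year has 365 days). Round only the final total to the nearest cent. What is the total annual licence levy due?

£2,429.72

January 1 – August 22, 2009: 234 days at 3.5% → £96,000 × 3.5% × 234/365 = £2,154.0822
August 23 – December 31, 2009: 131 days at 0.8% → £96,000 × 0.8% × 131/365 = £275.6384
Total = £2,429.7205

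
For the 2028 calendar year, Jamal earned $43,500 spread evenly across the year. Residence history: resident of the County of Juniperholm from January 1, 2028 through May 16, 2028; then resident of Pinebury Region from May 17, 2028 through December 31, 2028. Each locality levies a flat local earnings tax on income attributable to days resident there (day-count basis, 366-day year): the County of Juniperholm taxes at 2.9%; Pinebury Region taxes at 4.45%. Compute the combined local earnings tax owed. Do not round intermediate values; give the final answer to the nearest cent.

$1,683.37

The County of Juniperholm, January 1 – May 16, 2028: 137 days → $43,500 × 2.9% × 137/366 = $472.2008
Pinebury Region, May 17 – December 31, 2028: 229 days → $43,500 × 4.45% × 229/366 = $1,211.1660
Total = $1,683.3668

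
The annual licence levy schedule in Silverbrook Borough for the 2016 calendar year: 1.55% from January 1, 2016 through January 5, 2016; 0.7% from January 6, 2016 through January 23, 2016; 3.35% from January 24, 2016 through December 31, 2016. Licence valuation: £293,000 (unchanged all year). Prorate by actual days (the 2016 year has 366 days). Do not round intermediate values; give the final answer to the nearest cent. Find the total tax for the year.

£9,361.59

January 1 – January 5, 2016: 5 days at 1.55% → £293,000 × 1.55% × 5/366 = £62.0423
January 6 – January 23, 2016: 18 days at 0.7% → £293,000 × 0.7% × 18/366 = £100.8689
January 24 – December 31, 2016: 343 days at 3.35% → £293,000 × 3.35% × 343/366 = £9,198.6790
Total = £9,361.5902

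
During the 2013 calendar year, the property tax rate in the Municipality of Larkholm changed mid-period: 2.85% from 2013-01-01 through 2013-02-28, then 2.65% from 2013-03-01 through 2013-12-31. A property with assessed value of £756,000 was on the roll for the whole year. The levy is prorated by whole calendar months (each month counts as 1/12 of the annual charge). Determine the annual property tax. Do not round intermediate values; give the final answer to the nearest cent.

£20,286.00

2013-01-01 to 2013-02-28: 2 months at 2.85% → £756,000 × 2.85% × 2/12 = £3,591.0000
2013-03-01 to 2013-12-31: 10 months at 2.65% → £756,000 × 2.65% × 10/12 = £16,695.0000
Total = £20,286.0000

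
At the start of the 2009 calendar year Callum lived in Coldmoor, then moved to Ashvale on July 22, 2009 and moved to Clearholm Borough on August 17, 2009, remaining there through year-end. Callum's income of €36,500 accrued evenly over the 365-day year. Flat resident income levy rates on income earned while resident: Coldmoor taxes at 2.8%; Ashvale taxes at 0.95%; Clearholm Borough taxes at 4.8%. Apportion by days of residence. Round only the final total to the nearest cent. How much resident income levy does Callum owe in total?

Coldmoor, January 1 – July 21, 2009: 202 days → €36,500 × 2.8% × 202/365 = €565.6000
Ashvale, July 22 – August 16, 2009: 26 days → €36,500 × 0.95% × 26/365 = €24.7000
Clearholm Borough, August 17 – December 31, 2009: 137 days → €36,500 × 4.8% × 137/365 = €657.6000
Total = €1,247.9000

€1,247.90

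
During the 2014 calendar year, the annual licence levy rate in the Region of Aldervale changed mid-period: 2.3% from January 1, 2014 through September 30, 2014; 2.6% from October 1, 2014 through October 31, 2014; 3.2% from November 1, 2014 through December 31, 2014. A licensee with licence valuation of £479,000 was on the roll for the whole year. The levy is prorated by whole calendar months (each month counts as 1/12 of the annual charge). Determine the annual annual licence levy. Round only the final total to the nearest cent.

January 1 – September 30, 2014: 9 months at 2.3% → £479,000 × 2.3% × 9/12 = £8,262.7500
October 1 – October 31, 2014: 1 month at 2.6% → £479,000 × 2.6% × 1/12 = £1,037.8333
November 1 – December 31, 2014: 2 months at 3.2% → £479,000 × 3.2% × 2/12 = £2,554.6667
Total = £11,855.2500

£11,855.25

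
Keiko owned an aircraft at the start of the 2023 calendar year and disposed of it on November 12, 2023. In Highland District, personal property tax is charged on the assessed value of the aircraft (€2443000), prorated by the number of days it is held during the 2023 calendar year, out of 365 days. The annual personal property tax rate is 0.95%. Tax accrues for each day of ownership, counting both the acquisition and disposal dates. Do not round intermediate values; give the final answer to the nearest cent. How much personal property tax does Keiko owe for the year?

Days held (January 1 – November 12, 2023): 316 out of 365
Tax = €2443000 × 0.95% × 316/365 = €20092.8384

€20092.84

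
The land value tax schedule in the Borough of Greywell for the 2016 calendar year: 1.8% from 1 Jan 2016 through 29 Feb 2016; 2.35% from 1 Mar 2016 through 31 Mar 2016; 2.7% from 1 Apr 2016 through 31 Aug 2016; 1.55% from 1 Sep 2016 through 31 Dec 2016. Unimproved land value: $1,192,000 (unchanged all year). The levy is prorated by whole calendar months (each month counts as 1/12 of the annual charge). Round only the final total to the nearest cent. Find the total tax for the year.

1 Jan – 29 Feb 2016: 2 months at 1.8% → $1,192,000 × 1.8% × 2/12 = $3,576.0000
1 Mar – 31 Mar 2016: 1 month at 2.35% → $1,192,000 × 2.35% × 1/12 = $2,334.3333
1 Apr – 31 Aug 2016: 5 months at 2.7% → $1,192,000 × 2.7% × 5/12 = $13,410.0000
1 Sep – 31 Dec 2016: 4 months at 1.55% → $1,192,000 × 1.55% × 4/12 = $6,158.6667
Total = $25,479.0000

$25,479.00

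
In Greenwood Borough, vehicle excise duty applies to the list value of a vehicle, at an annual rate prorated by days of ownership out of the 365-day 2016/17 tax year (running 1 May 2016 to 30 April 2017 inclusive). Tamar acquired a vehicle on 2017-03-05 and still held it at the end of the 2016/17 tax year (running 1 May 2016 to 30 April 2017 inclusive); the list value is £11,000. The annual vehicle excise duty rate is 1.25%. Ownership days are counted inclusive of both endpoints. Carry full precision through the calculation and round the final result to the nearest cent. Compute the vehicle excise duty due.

Days held (2017-03-05 to 2017-04-30): 57 out of 365
Tax = £11,000 × 1.25% × 57/365 = £21.4726

£21.47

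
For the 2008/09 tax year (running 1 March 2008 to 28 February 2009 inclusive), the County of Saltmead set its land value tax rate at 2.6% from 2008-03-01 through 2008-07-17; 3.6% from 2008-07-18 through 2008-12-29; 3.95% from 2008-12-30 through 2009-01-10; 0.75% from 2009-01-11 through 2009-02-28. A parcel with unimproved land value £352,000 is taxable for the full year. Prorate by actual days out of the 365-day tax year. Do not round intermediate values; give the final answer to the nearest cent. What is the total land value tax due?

2008-03-01 to 2008-07-17: 139 days at 2.6% → £352,000 × 2.6% × 139/365 = £3,485.2822
2008-07-18 to 2008-12-29: 165 days at 3.6% → £352,000 × 3.6% × 165/365 = £5,728.4384
2008-12-30 to 2009-01-10: 12 days at 3.95% → £352,000 × 3.95% × 12/365 = £457.1178
2009-01-11 to 2009-02-28: 49 days at 0.75% → £352,000 × 0.75% × 49/365 = £354.4110
Total = £10,025.2493

£10,025.25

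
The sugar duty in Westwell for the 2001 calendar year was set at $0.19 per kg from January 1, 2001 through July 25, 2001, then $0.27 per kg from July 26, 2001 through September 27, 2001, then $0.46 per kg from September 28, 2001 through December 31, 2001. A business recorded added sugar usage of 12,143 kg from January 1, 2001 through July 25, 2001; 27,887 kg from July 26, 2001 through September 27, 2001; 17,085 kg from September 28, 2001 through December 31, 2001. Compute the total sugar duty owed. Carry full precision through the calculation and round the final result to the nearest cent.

$17,695.76

January 1 – July 25, 2001: 12,143 kg at $0.19/kg → $2,307.17
July 26 – September 27, 2001: 27,887 kg at $0.27/kg → $7,529.49
September 28 – December 31, 2001: 17,085 kg at $0.46/kg → $7,859.10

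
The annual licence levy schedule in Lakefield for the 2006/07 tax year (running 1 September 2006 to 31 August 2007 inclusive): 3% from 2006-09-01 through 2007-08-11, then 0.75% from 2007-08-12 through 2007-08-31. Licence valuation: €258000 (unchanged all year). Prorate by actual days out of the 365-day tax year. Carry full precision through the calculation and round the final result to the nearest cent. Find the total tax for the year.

2006-09-01 to 2007-08-11: 345 days at 3% → €258000 × 3% × 345/365 = €7315.8904
2007-08-12 to 2007-08-31: 20 days at 0.75% → €258000 × 0.75% × 20/365 = €106.0274
Total = €7421.9178

€7421.92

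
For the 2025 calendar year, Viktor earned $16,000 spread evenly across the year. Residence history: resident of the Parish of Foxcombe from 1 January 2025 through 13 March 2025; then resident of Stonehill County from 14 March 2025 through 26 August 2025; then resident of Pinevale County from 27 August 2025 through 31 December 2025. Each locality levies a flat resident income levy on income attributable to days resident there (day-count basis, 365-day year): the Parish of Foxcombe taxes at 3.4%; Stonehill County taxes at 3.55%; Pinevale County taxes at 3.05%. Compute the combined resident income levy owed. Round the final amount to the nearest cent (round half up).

$535.43

The Parish of Foxcombe, 1 January – 13 March 2025: 72 days → $16,000 × 3.4% × 72/365 = $107.3096
Stonehill County, 14 March – 26 August 2025: 166 days → $16,000 × 3.55% × 166/365 = $258.3233
Pinevale County, 27 August – 31 December 2025: 127 days → $16,000 × 3.05% × 127/365 = $169.7973
Total = $535.4301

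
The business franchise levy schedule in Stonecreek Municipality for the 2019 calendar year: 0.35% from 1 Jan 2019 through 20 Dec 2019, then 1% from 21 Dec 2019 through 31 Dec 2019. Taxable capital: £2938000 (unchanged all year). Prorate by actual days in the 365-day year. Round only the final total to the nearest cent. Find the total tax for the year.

£10858.53

1 Jan – 20 Dec 2019: 354 days at 0.35% → £2938000 × 0.35% × 354/365 = £9973.1014
21 Dec – 31 Dec 2019: 11 days at 1% → £2938000 × 1% × 11/365 = £885.4247
Total = £10858.5260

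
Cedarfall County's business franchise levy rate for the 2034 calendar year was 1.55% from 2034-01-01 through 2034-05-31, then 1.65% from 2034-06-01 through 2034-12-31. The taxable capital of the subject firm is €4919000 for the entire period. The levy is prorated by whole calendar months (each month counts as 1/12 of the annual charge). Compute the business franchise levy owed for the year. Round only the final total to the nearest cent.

2034-01-01 to 2034-05-31: 5 months at 1.55% → €4919000 × 1.55% × 5/12 = €31768.5417
2034-06-01 to 2034-12-31: 7 months at 1.65% → €4919000 × 1.65% × 7/12 = €47345.3750
Total = €79113.9167

€79113.92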